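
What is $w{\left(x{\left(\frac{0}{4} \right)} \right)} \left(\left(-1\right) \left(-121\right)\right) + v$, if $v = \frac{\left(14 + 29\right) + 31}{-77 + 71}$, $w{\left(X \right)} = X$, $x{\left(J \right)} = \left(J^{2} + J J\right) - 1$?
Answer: $- \frac{400}{3} \approx -133.33$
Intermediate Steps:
$x{\left(J \right)} = -1 + 2 J^{2}$ ($x{\left(J \right)} = \left(J^{2} + J^{2}\right) - 1 = 2 J^{2} - 1 = -1 + 2 J^{2}$)
$v = - \frac{37}{3}$ ($v = \frac{43 + 31}{-6} = 74 \left(- \frac{1}{6}\right) = - \frac{37}{3} \approx -12.333$)
$w{\left(x{\left(\frac{0}{4} \right)} \right)} \left(\left(-1\right) \left(-121\right)\right) + v = \left(-1 + 2 \left(\frac{0}{4}\right)^{2}\right) \left(\left(-1\right) \left(-121\right)\right) - \frac{37}{3} = \left(-1 + 2 \left(0 \cdot \frac{1}{4}\right)^{2}\right) 121 - \frac{37}{3} = \left(-1 + 2 \cdot 0^{2}\right) 121 - \frac{37}{3} = \left(-1 + 2 \cdot 0\right) 121 - \frac{37}{3} = \left(-1 + 0\right) 121 - \frac{37}{3} = \left(-1\right) 121 - \frac{37}{3} = -121 - \frac{37}{3} = - \frac{400}{3}$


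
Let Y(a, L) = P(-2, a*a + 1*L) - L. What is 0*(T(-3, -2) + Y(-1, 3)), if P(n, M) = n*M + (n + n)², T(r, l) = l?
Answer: 0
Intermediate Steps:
P(n, M) = 4*n² + M*n (P(n, M) = M*n + (2*n)² = M*n + 4*n² = 4*n² + M*n)
Y(a, L) = 16 - 3*L - 2*a² (Y(a, L) = -2*((a*a + 1*L) + 4*(-2)) - L = -2*((a² + L) - 8) - L = -2*((L + a²) - 8) - L = -2*(-8 + L + a²) - L = (16 - 2*L - 2*a²) - L = 16 - 3*L - 2*a²)
0*(T(-3, -2) + Y(-1, 3)) = 0*(-2 + (16 - 3*3 - 2*(-1)²)) = 0*(-2 + (16 - 9 - 2*1)) = 0*(-2 + (16 - 9 - 2)) = 0*(-2 + 5) = 0*3 = 0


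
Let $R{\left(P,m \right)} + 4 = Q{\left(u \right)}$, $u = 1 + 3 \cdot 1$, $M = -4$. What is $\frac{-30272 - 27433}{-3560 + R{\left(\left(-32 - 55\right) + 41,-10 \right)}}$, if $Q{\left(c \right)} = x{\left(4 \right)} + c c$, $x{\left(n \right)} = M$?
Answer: $\frac{19235}{1184} \approx 16.246$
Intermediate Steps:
$x{\left(n \right)} = -4$
$u = 4$ ($u = 1 + 3 = 4$)
$Q{\left(c \right)} = -4 + c^{2}$ ($Q{\left(c \right)} = -4 + c c = -4 + c^{2}$)
$R{\left(P,m \right)} = 8$ ($R{\left(P,m \right)} = -4 - \left(4 - 4^{2}\right) = -4 + \left(-4 + 16\right) = -4 + 12 = 8$)
$\frac{-30272 - 27433}{-3560 + R{\left(\left(-32 - 55\right) + 41,-10 \right)}} = \frac{-30272 - 27433}{-3560 + 8} = - \frac{57705}{-3552} = \left(-57705\right) \left(- \frac{1}{3552}\right) = \frac{19235}{1184}$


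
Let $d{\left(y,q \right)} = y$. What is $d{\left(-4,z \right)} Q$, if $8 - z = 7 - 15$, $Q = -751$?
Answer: $3004$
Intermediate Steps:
$z = 16$ ($z = 8 - \left(7 - 15\right) = 8 - -8 = 8 + 8 = 16$)
$d{\left(-4,z \right)} Q = \left(-4\right) \left(-751\right) = 3004$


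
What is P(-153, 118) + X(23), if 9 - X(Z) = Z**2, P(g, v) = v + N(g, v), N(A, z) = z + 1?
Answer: -283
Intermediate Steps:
N(A, z) = 1 + z
P(g, v) = 1 + 2*v (P(g, v) = v + (1 + v) = 1 + 2*v)
X(Z) = 9 - Z**2
P(-153, 118) + X(23) = (1 + 2*118) + (9 - 1*23**2) = (1 + 236) + (9 - 1*529) = 237 + (9 - 529) = 237 - 520 = -283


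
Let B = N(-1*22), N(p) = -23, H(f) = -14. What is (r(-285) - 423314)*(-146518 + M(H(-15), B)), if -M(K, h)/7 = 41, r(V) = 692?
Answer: 62043022710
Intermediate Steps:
B = -23
M(K, h) = -287 (M(K, h) = -7*41 = -287)
(r(-285) - 423314)*(-146518 + M(H(-15), B)) = (692 - 423314)*(-146518 - 287) = -422622*(-146805) = 62043022710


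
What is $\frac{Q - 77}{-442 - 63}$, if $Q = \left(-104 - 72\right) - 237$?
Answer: $\frac{98}{101} \approx 0.9703$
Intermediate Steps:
$Q = -413$ ($Q = -176 - 237 = -413$)
$\frac{Q - 77}{-442 - 63} = \frac{-413 - 77}{-442 - 63} = - \frac{490}{-505} = \left(-490\right) \left(- \frac{1}{505}\right) = \frac{98}{101}$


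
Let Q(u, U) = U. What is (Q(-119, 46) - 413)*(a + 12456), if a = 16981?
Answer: -10803379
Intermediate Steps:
(Q(-119, 46) - 413)*(a + 12456) = (46 - 413)*(16981 + 12456) = -367*29437 = -10803379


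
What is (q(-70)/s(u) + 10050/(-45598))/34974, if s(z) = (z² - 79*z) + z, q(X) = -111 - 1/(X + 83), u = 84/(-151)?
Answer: -143515009/1817136672156 ≈ -7.8979e-5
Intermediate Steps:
u = -84/151 (u = 84*(-1/151) = -84/151 ≈ -0.55629)
q(X) = -111 - 1/(83 + X)
s(z) = z² - 78*z
(q(-70)/s(u) + 10050/(-45598))/34974 = (((-9214 - 111*(-70))/(83 - 70))/((-84*(-78 - 84/151)/151)) + 10050/(-45598))/34974 = (((-9214 + 7770)/13)/((-84/151*(-11862/151))) + 10050*(-1/45598))*(1/34974) = (((1/13)*(-1444))/(996408/22801) - 5025/22799)*(1/34974) = (-1444/13*22801/996408 - 5025/22799)*(1/34974) = (-8231161/3238326 - 5025/22799)*(1/34974) = -4161935261/1506746826*1/34974 = -143515009/1817136672156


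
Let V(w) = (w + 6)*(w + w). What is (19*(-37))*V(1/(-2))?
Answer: 7733/2 ≈ 3866.5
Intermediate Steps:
V(w) = 2*w*(6 + w) (V(w) = (6 + w)*(2*w) = 2*w*(6 + w))
(19*(-37))*V(1/(-2)) = (19*(-37))*(2*(6 + 1/(-2))/(-2)) = -1406*(-1)*(6 - ½)/2 = -1406*(-1)*11/(2*2) = -703*(-11/2) = 7733/2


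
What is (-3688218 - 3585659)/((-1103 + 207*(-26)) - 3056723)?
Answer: 7273877/3063208 ≈ 2.3746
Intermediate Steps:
(-3688218 - 3585659)/((-1103 + 207*(-26)) - 3056723) = -7273877/((-1103 - 5382) - 3056723) = -7273877/(-6485 - 3056723) = -7273877/(-3063208) = -7273877*(-1/3063208) = 7273877/3063208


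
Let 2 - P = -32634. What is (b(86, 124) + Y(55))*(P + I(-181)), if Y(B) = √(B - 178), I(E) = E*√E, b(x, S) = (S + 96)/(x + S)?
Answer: (22 + 21*I*√123)*(32636 - 181*I*√181)/21 ≈ 61197.0 + 3.594e+5*I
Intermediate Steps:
P = 32636 (P = 2 - 1*(-32634) = 2 + 32634 = 32636)
b(x, S) = (96 + S)/(S + x)
I(E) = E^(3/2)
Y(B) = √(-178 + B)
(b(86, 124) + Y(55))*(P + I(-181)) = ((96 + 124)/(124 + 86) + √(-178 + 55))*(32636 + (-181)^(3/2)) = (220/210 + √(-123))*(32636 - 181*I*√181) = ((1/210)*220 + I*√123)*(32636 - 181*I*√181) = (22/21 + I*√123)*(32636 - 181*I*√181) = (32636 - 181*I*√181)*(22/21 + I*√123)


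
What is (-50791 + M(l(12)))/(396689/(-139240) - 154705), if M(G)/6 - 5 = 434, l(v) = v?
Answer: 6705380680/21541520889 ≈ 0.31128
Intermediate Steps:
M(G) = 2634 (M(G) = 30 + 6*434 = 30 + 2604 = 2634)
(-50791 + M(l(12)))/(396689/(-139240) - 154705) = (-50791 + 2634)/(396689/(-139240) - 154705) = -48157/(396689*(-1/139240) - 154705) = -48157/(-396689/139240 - 154705) = -48157/(-21541520889/139240) = -48157*(-139240/21541520889) = 6705380680/21541520889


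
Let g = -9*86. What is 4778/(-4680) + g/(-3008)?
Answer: -671869/879840 ≈ -0.76363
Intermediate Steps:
g = -774
4778/(-4680) + g/(-3008) = 4778/(-4680) - 774/(-3008) = 4778*(-1/4680) - 774*(-1/3008) = -2389/2340 + 387/1504 = -671869/879840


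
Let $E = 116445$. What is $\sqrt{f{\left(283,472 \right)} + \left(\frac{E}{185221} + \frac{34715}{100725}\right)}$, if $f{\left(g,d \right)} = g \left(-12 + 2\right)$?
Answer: $\frac{29 i \sqrt{46833437787430620390}}{3731277045} \approx 53.189 i$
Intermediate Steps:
$f{\left(g,d \right)} = - 10 g$ ($f{\left(g,d \right)} = g \left(-10\right) = - 10 g$)
$\sqrt{f{\left(283,472 \right)} + \left(\frac{E}{185221} + \frac{34715}{100725}\right)} = \sqrt{\left(-10\right) 283 + \left(\frac{116445}{185221} + \frac{34715}{100725}\right)} = \sqrt{-2830 + \left(116445 \cdot \frac{1}{185221} + 34715 \cdot \frac{1}{100725}\right)} = \sqrt{-2830 + \left(\frac{116445}{185221} + \frac{6943}{20145}\right)} = \sqrt{-2830 + \frac{3631773928}{3731277045}} = \sqrt{- \frac{10555882263422}{3731277045}} = \frac{29 i \sqrt{46833437787430620390}}{3731277045}$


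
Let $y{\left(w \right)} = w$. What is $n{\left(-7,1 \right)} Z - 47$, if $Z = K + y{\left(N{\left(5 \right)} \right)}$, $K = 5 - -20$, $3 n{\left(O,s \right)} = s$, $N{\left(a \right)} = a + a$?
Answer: $- \frac{106}{3} \approx -35.333$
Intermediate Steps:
$N{\left(a \right)} = 2 a$
$n{\left(O,s \right)} = \frac{s}{3}$
$K = 25$ ($K = 5 + 20 = 25$)
$Z = 35$ ($Z = 25 + 2 \cdot 5 = 25 + 10 = 35$)
$n{\left(-7,1 \right)} Z - 47 = \frac{1}{3} \cdot 1 \cdot 35 - 47 = \frac{1}{3} \cdot 35 - 47 = \frac{35}{3} - 47 = - \frac{106}{3}$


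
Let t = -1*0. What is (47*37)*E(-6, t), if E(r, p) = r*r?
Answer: 62604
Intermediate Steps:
t = 0
E(r, p) = r**2
(47*37)*E(-6, t) = (47*37)*(-6)**2 = 1739*36 = 62604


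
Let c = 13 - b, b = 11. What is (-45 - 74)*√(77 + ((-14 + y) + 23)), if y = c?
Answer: -238*√22 ≈ -1116.3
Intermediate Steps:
c = 2 (c = 13 - 1*11 = 13 - 11 = 2)
y = 2
(-45 - 74)*√(77 + ((-14 + y) + 23)) = (-45 - 74)*√(77 + ((-14 + 2) + 23)) = -119*√(77 + (-12 + 23)) = -119*√(77 + 11) = -238*√22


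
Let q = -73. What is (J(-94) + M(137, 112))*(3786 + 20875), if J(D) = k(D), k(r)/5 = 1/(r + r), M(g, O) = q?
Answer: -338570869/188 ≈ -1.8009e+6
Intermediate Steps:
M(g, O) = -73
k(r) = 5/(2*r) (k(r) = 5/(r + r) = 5/((2*r)) = 5*(1/(2*r)) = 5/(2*r))
J(D) = 5/(2*D)
(J(-94) + M(137, 112))*(3786 + 20875) = ((5/2)/(-94) - 73)*(3786 + 20875) = ((5/2)*(-1/94) - 73)*24661 = (-5/188 - 73)*24661 = -13729/188*24661 = -338570869/188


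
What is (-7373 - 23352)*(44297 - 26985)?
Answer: -531911200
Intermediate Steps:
(-7373 - 23352)*(44297 - 26985) = -30725*17312 = -531911200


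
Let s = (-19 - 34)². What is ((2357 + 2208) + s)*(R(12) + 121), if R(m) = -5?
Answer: 855384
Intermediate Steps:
s = 2809 (s = (-53)² = 2809)
((2357 + 2208) + s)*(R(12) + 121) = ((2357 + 2208) + 2809)*(-5 + 121) = (4565 + 2809)*116 = 7374*116 = 855384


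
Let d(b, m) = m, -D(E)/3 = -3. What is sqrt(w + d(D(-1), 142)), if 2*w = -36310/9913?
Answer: sqrt(13774024283)/9913 ≈ 11.839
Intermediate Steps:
D(E) = 9 (D(E) = -3*(-3) = 9)
w = -18155/9913 (w = (-36310/9913)/2 = (-36310*1/9913)/2 = (1/2)*(-36310/9913) = -18155/9913 ≈ -1.8314)
sqrt(w + d(D(-1), 142)) = sqrt(-18155/9913 + 142) = sqrt(1389491/9913) = sqrt(13774024283)/9913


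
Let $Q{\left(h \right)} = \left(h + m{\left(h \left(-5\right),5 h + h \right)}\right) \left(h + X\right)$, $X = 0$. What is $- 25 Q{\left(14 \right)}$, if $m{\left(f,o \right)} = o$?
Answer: $-34300$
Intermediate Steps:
$Q{\left(h \right)} = 7 h^{2}$ ($Q{\left(h \right)} = \left(h + \left(5 h + h\right)\right) \left(h + 0\right) = \left(h + 6 h\right) h = 7 h h = 7 h^{2}$)
$- 25 Q{\left(14 \right)} = - 25 \cdot 7 \cdot 14^{2} = - 25 \cdot 7 \cdot 196 = \left(-25\right) 1372 = -34300$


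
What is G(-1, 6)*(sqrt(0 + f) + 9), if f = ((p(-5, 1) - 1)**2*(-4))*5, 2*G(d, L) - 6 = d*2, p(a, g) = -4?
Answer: 18 + 20*I*sqrt(5) ≈ 18.0 + 44.721*I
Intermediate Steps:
G(d, L) = 3 + d (G(d, L) = 3 + (d*2)/2 = 3 + (2*d)/2 = 3 + d)
f = -500 (f = ((-4 - 1)**2*(-4))*5 = ((-5)**2*(-4))*5 = (25*(-4))*5 = -100*5 = -500)
G(-1, 6)*(sqrt(0 + f) + 9) = (3 - 1)*(sqrt(0 - 500) + 9) = 2*(sqrt(-500) + 9) = 2*(10*I*sqrt(5) + 9) = 2*(9 + 10*I*sqrt(5)) = 18 + 20*I*sqrt(5)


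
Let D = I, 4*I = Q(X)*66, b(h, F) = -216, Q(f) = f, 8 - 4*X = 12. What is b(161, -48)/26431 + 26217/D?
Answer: -461963394/290741 ≈ -1588.9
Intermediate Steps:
X = -1 (X = 2 - 1/4*12 = 2 - 3 = -1)
I = -33/2 (I = (-1*66)/4 = (1/4)*(-66) = -33/2 ≈ -16.500)
D = -33/2 ≈ -16.500
b(161, -48)/26431 + 26217/D = -216/26431 + 26217/(-33/2) = -216*1/26431 + 26217*(-2/33) = -216/26431 - 17478/11 = -461963394/290741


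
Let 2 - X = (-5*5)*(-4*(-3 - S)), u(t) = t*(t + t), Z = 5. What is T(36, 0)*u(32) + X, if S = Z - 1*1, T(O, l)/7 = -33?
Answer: -472386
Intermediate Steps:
u(t) = 2*t² (u(t) = t*(2*t) = 2*t²)
T(O, l) = -231 (T(O, l) = 7*(-33) = -231)
S = 4 (S = 5 - 1*1 = 5 - 1 = 4)
X = 702 (X = 2 - (-5*5)*(-4*(-3 - 1*4)) = 2 - (-25)*(-4*(-3 - 4)) = 2 - (-25)*(-4*(-7)) = 2 - (-25)*28 = 2 - 1*(-700) = 2 + 700 = 702)
T(36, 0)*u(32) + X = -462*32² + 702 = -462*1024 + 702 = -231*2048 + 702 = -473088 + 702 = -472386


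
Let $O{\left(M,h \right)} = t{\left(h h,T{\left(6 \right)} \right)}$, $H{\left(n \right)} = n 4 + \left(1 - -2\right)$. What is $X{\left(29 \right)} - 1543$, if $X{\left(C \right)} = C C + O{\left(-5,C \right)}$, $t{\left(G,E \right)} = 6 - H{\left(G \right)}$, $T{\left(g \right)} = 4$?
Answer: $-4063$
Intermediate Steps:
$H{\left(n \right)} = 3 + 4 n$ ($H{\left(n \right)} = 4 n + \left(1 + 2\right) = 4 n + 3 = 3 + 4 n$)
$t{\left(G,E \right)} = 3 - 4 G$ ($t{\left(G,E \right)} = 6 - \left(3 + 4 G\right) = 3 - 4 G$)
$O{\left(M,h \right)} = 3 - 4 h^{2}$ ($O{\left(M,h \right)} = 3 - 4 h h = 3 - 4 h^{2}$)
$X{\left(C \right)} = 3 - 3 C^{2}$ ($X{\left(C \right)} = C C - \left(-3 + 4 C^{2}\right) = C^{2} - \left(-3 + 4 C^{2}\right) = 3 - 3 C^{2}$)
$X{\left(29 \right)} - 1543 = \left(3 - 3 \cdot 29^{2}\right) - 1543 = \left(3 - 2523\right) - 1543 = -2520 - 1543 = -4063$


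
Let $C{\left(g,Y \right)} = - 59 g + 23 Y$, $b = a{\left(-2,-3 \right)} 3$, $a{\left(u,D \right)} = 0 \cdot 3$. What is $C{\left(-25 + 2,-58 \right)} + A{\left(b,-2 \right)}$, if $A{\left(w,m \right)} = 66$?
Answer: $89$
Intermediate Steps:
$a{\left(u,D \right)} = 0$
$b = 0$ ($b = 0 \cdot 3 = 0$)
$C{\left(-25 + 2,-58 \right)} + A{\left(b,-2 \right)} = \left(- 59 \left(-25 + 2\right) + 23 \left(-58\right)\right) + 66 = \left(\left(-59\right) \left(-23\right) - 1334\right) + 66 = \left(1357 - 1334\right) + 66 = 23 + 66 = 89$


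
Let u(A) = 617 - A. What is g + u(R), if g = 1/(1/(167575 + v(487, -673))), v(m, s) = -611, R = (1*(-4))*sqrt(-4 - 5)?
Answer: 167581 + 12*I ≈ 1.6758e+5 + 12.0*I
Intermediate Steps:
R = -12*I ≈ -12.0*I
g = 166964 (g = 1/(1/(167575 - 611)) = 1/(1/166964) = 166964)
g + u(R) = 166964 + (617 - (-12)*I) = 166964 + (617 + 12*I) = 167581 + 12*I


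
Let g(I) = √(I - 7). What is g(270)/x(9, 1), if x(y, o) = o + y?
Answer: √263/10 ≈ 1.6217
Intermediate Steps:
g(I) = √(-7 + I)
g(270)/x(9, 1) = √(-7 + 270)/(1 + 9) = √263/10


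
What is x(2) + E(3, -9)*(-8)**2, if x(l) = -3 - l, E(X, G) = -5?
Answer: -325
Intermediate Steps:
x(2) + E(3, -9)*(-8)**2 = (-3 - 1*2) - 5*(-8)**2 = (-3 - 2) - 5*64 = -5 - 320 = -325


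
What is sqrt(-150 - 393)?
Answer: I*sqrt(543) ≈ 23.302*I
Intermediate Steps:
sqrt(-150 - 393) = sqrt(-543) = I*sqrt(543)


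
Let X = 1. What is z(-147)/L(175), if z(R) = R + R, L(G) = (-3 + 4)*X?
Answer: -294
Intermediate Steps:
L(G) = 1 (L(G) = (-3 + 4)*1 = 1*1 = 1)
z(R) = 2*R
z(-147)/L(175) = (2*(-147))/1 = -294*1 = -294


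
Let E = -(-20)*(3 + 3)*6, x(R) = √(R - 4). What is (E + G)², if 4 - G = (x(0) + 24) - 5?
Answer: 497021 - 2820*I ≈ 4.9702e+5 - 2820.0*I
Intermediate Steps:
x(R) = √(-4 + R)
G = -15 - 2*I (G = 4 - ((√(-4 + 0) + 24) - 5) = 4 - ((√(-4) + 24) - 5) = 4 - ((2*I + 24) - 5) = 4 - ((24 + 2*I) - 5) = 4 - (19 + 2*I) = 4 + (-19 - 2*I) = -15 - 2*I ≈ -15.0 - 2.0*I)
E = 720 (E = -(-20)*6*6 = -4*(-30)*6 = 120*6 = 720)
(E + G)² = (720 + (-15 - 2*I))² = (705 - 2*I)²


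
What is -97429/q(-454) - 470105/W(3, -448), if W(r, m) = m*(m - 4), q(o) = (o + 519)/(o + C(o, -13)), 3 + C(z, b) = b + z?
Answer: 18229549535591/13162240 ≈ 1.3850e+6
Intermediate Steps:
C(z, b) = -3 + b + z (C(z, b) = -3 + (b + z) = -3 + b + z)
q(o) = (519 + o)/(-16 + 2*o) (q(o) = (o + 519)/(o + (-3 - 13 + o)) = (519 + o)/(o + (-16 + o)) = (519 + o)/(-16 + 2*o))
W(r, m) = m*(-4 + m)
-97429/q(-454) - 470105/W(3, -448) = -97429*2*(-8 - 454)/(519 - 454) - 470105*(-1/(448*(-4 - 448))) = -97429/((½)*65/(-462)) - 470105/((-448*(-452))) = -97429/((½)*(-1/462)*65) - 470105/202496 = -97429/(-65/924) - 470105*1/202496 = -97429*(-924/65) - 470105/202496 = 90024396/65 - 470105/202496 = 18229549535591/13162240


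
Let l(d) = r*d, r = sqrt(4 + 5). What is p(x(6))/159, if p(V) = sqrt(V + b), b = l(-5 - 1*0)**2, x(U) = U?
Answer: sqrt(231)/159 ≈ 0.095589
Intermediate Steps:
r = 3 (r = sqrt(9) = 3)
l(d) = 3*d
b = 225 (b = (3*(-5 - 1*0))**2 = (3*(-5 + 0))**2 = (3*(-5))**2 = (-15)**2 = 225)
p(V) = sqrt(225 + V) (p(V) = sqrt(V + 225) = sqrt(225 + V))
p(x(6))/159 = sqrt(225 + 6)/159 = sqrt(231)*(1/159) = sqrt(231)/159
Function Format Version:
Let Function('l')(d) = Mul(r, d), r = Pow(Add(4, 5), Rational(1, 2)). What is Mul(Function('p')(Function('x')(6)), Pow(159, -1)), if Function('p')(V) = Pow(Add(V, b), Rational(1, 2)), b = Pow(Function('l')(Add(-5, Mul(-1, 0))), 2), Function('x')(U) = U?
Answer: Mul(Rational(1, 159), Pow(231, Rational(1, 2))) ≈ 0.095589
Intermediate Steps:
r = 3 (r = Pow(9, Rational(1, 2)) = 3)
Function('l')(d) = Mul(3, d)
b = 225 (b = Pow(Mul(3, Add(-5, Mul(-1, 0))), 2) = Pow(Mul(3, Add(-5, 0)), 2) = Pow(Mul(3, -5), 2) = Pow(-15, 2) = 225)
Function('p')(V) = Pow(Add(225, V), Rational(1, 2)) (Function('p')(V) = Pow(Add(V, 225), Rational(1, 2)) = Pow(Add(225, V), Rational(1, 2)))
Mul(Function('p')(Function('x')(6)), Pow(159, -1)) = Mul(Pow(Add(225, 6), Rational(1, 2)), Pow(159, -1)) = Mul(Pow(231, Rational(1, 2)), Rational(1, 159)) = Mul(Rational(1, 159), Pow(231, Rational(1, 2)))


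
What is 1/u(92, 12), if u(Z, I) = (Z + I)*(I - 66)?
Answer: -1/5616 ≈ -0.00017806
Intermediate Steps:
u(Z, I) = (-66 + I)*(I + Z) (u(Z, I) = (I + Z)*(-66 + I) = (-66 + I)*(I + Z))
1/u(92, 12) = 1/(12² - 66*12 - 66*92 + 12*92) = 1/(144 - 792 - 6072 + 1104) = 1/(-5616) = -1/5616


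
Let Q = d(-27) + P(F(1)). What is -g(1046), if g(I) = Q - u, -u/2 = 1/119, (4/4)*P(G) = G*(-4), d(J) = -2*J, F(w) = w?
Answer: -5952/119 ≈ -50.017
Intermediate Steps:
P(G) = -4*G (P(G) = G*(-4) = -4*G)
Q = 50 (Q = -2*(-27) - 4*1 = 54 - 4 = 50)
u = -2/119 ≈ -0.016807
g(I) = 5952/119 (g(I) = 50 - 1*(-2/119) = 50 + 2/119 = 5952/119)
-g(1046) = -1*5952/119 = -5952/119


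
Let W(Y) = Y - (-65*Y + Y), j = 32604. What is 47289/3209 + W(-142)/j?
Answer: 58161211/4024086 ≈ 14.453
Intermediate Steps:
W(Y) = 65*Y (W(Y) = Y - (-64)*Y = Y + 64*Y = 65*Y)
47289/3209 + W(-142)/j = 47289/3209 + (65*(-142))/32604 = 47289*(1/3209) - 9230*1/32604 = 47289/3209 - 355/1254 = 58161211/4024086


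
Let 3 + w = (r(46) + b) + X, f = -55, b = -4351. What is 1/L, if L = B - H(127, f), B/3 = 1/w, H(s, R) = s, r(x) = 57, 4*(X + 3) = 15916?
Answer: -107/13590 ≈ -0.0078734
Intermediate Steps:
X = 3976 (X = -3 + (¼)*15916 = -3 + 3979 = 3976)
w = -321 (w = -3 + ((57 - 4351) + 3976) = -3 + (-4294 + 3976) = -3 - 318 = -321)
B = -1/107 (B = 3/(-321) = 3*(-1/321) = -1/107 ≈ -0.0093458)
L = -13590/107 (L = -1/107 - 1*127 = -1/107 - 127 = -13590/107 ≈ -127.01)
1/L = 1/(-13590/107) = -107/13590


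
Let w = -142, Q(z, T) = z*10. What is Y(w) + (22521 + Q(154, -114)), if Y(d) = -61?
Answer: 24000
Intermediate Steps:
Q(z, T) = 10*z
Y(w) + (22521 + Q(154, -114)) = -61 + (22521 + 10*154) = -61 + (22521 + 1540) = -61 + 24061 = 24000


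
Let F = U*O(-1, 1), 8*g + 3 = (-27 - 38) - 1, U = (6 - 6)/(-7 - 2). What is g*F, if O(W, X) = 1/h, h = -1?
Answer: 0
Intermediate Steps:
O(W, X) = -1 (O(W, X) = 1/(-1) = -1)
U = 0 (U = 0/(-9) = 0*(-⅑) = 0)
g = -69/8 (g = -3/8 + ((-27 - 38) - 1)/8 = -3/8 + (-65 - 1)/8 = -3/8 + (⅛)*(-66) = -3/8 - 33/4 = -69/8 ≈ -8.6250)
F = 0 (F = 0*(-1) = 0)
g*F = -69/8*0 = 0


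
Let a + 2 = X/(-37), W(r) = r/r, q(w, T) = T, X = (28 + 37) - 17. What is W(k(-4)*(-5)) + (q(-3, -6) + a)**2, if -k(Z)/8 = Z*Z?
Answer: 119705/1369 ≈ 87.440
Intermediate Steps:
X = 48 (X = 65 - 17 = 48)
k(Z) = -8*Z**2 (k(Z) = -8*Z*Z = -8*Z**2)
W(r) = 1
a = -122/37 (a = -2 + 48/(-37) = -2 + 48*(-1/37) = -2 - 48/37 = -122/37 ≈ -3.2973)
W(k(-4)*(-5)) + (q(-3, -6) + a)**2 = 1 + (-6 - 122/37)**2 = 1 + (-344/37)**2 = 1 + 118336/1369 = 119705/1369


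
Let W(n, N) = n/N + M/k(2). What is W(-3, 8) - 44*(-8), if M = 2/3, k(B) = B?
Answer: 8447/24 ≈ 351.96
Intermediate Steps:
M = ⅔ (M = 2*(⅓) = ⅔ ≈ 0.66667)
W(n, N) = ⅓ + n/N (W(n, N) = n/N + (⅔)/2 = n/N + (⅔)*(½) = n/N + ⅓ = ⅓ + n/N)
W(-3, 8) - 44*(-8) = (-3 + (⅓)*8)/8 - 44*(-8) = (-3 + 8/3)/8 + 352 = (⅛)*(-⅓) + 352 = -1/24 + 352 = 8447/24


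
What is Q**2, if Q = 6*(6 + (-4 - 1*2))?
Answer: 0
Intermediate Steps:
Q = 0 (Q = 6*(6 + (-4 - 2)) = 6*(6 - 6) = 6*0 = 0)
Q**2 = 0**2 = 0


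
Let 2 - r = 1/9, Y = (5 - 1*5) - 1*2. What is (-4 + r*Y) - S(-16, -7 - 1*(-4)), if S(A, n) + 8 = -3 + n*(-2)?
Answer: -25/9 ≈ -2.7778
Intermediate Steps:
S(A, n) = -11 - 2*n (S(A, n) = -8 + (-3 + n*(-2)) = -8 + (-3 - 2*n) = -11 - 2*n)
Y = -2 (Y = (5 - 5) - 2 = 0 - 2 = -2)
r = 17/9 (r = 2 - 1/9 = 2 - 1*⅑ = 2 - ⅑ = 17/9 ≈ 1.8889)
(-4 + r*Y) - S(-16, -7 - 1*(-4)) = (-4 + (17/9)*(-2)) - (-11 - 2*(-7 - 1*(-4))) = (-4 - 34/9) - (-11 - 2*(-7 + 4)) = -70/9 - (-11 - 2*(-3)) = -70/9 - (-11 + 6) = -70/9 - 1*(-5) = -70/9 + 5 = -25/9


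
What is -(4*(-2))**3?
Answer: 512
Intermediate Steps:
-(4*(-2))**3 = -1*(-8)**3 = -1*(-512) = 512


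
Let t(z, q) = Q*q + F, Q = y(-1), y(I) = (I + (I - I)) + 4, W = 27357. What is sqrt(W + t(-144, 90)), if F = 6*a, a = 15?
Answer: sqrt(27717) ≈ 166.48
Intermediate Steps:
y(I) = 4 + I (y(I) = (I + 0) + 4 = I + 4 = 4 + I)
F = 90 (F = 6*15 = 90)
Q = 3 (Q = 4 - 1 = 3)
t(z, q) = 90 + 3*q (t(z, q) = 3*q + 90 = 90 + 3*q)
sqrt(W + t(-144, 90)) = sqrt(27357 + (90 + 3*90)) = sqrt(27357 + (90 + 270)) = sqrt(27357 + 360) = sqrt(27717)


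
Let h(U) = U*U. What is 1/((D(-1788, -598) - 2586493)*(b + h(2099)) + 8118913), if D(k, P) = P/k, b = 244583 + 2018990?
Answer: -447/7710874630700230 ≈ -5.7970e-14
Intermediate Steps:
h(U) = U²
b = 2263573
1/((D(-1788, -598) - 2586493)*(b + h(2099)) + 8118913) = 1/((-598/(-1788) - 2586493)*(2263573 + 2099²) + 8118913) = 1/((-598*(-1/1788) - 2586493)*(2263573 + 4405801) + 8118913) = 1/((299/894 - 2586493)*6669374 + 8118913) = 1/(-2312324443/894*6669374 + 8118913) = 1/(-7710878259854341/447 + 8118913) = 1/(-7710874630700230/447) = -447/7710874630700230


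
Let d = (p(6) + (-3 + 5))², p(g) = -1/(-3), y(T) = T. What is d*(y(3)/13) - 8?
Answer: -263/39 ≈ -6.7436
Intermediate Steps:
p(g) = ⅓ (p(g) = -1*(-⅓) = ⅓)
d = 49/9 (d = (⅓ + (-3 + 5))² = (⅓ + 2)² = (7/3)² = 49/9 ≈ 5.4444)
d*(y(3)/13) - 8 = 49*(3/13)/9 - 8 = 49*(3*(1/13))/9 - 8 = (49/9)*(3/13) - 8 = 49/39 - 8 = -263/39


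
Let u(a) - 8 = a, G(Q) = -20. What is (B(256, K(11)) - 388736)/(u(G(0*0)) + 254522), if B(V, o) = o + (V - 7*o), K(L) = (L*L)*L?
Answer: -198233/127255 ≈ -1.5578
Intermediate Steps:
u(a) = 8 + a
K(L) = L³ (K(L) = L²*L = L³)
B(V, o) = V - 6*o
(B(256, K(11)) - 388736)/(u(G(0*0)) + 254522) = ((256 - 6*11³) - 388736)/((8 - 20) + 254522) = ((256 - 6*1331) - 388736)/(-12 + 254522) = ((256 - 7986) - 388736)/254510 = (-7730 - 388736)*(1/254510) = -396466*1/254510 = -198233/127255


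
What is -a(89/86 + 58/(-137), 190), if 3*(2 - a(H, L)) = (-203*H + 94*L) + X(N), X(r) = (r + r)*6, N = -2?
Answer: 69536815/11782 ≈ 5902.0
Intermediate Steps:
X(r) = 12*r (X(r) = (2*r)*6 = 12*r)
a(H, L) = 10 - 94*L/3 + 203*H/3 (a(H, L) = 2 - ((-203*H + 94*L) + 12*(-2))/3 = 2 - ((-203*H + 94*L) - 24)/3 = 2 - (-24 - 203*H + 94*L)/3 = 2 + (8 - 94*L/3 + 203*H/3) = 10 - 94*L/3 + 203*H/3)
-a(89/86 + 58/(-137), 190) = -(10 - 94/3*190 + 203*(89/86 + 58/(-137))/3) = -(10 - 17860/3 + 203*(89*(1/86) + 58*(-1/137))/3) = -(10 - 17860/3 + 203*(89/86 - 58/137)/3) = -(10 - 17860/3 + (203/3)*(7205/11782)) = -(10 - 17860/3 + 1462615/35346) = -1*(-69536815/11782) = 69536815/11782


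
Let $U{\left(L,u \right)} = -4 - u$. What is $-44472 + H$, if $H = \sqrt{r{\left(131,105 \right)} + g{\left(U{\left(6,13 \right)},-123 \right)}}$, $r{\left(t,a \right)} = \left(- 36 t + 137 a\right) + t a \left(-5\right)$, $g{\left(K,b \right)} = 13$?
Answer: $-44472 + i \sqrt{59093} \approx -44472.0 + 243.09 i$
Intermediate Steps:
$r{\left(t,a \right)} = - 36 t + 137 a - 5 a t$ ($r{\left(t,a \right)} = \left(- 36 t + 137 a\right) + a t \left(-5\right) = \left(- 36 t + 137 a\right) - 5 a t = - 36 t + 137 a - 5 a t$)
$H = i \sqrt{59093}$ ($H = \sqrt{\left(\left(-36\right) 131 + 137 \cdot 105 - 525 \cdot 131\right) + 13} = \sqrt{\left(-4716 + 14385 - 68775\right) + 13} = \sqrt{-59106 + 13} = \sqrt{-59093} = i \sqrt{59093} \approx 243.09 i$)
$-44472 + H = -44472 + i \sqrt{59093}$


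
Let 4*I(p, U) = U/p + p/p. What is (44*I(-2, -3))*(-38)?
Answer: -1045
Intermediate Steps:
I(p, U) = ¼ + U/(4*p) (I(p, U) = (U/p + p/p)/4 = (U/p + 1)/4 = (1 + U/p)/4 = ¼ + U/(4*p))
(44*I(-2, -3))*(-38) = (44*((¼)*(-3 - 2)/(-2)))*(-38) = (44*((¼)*(-½)*(-5)))*(-38) = (44*(5/8))*(-38) = (55/2)*(-38) = -1045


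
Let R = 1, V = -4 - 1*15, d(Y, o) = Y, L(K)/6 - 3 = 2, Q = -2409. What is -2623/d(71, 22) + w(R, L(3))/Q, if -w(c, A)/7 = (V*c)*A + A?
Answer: -2195729/57013 ≈ -38.513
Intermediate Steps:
L(K) = 30 (L(K) = 18 + 6*2 = 18 + 12 = 30)
V = -19 (V = -4 - 15 = -19)
w(c, A) = -7*A + 133*A*c (w(c, A) = -7*((-19*c)*A + A) = -7*(-19*A*c + A) = -7*(A - 19*A*c) = -7*A + 133*A*c)
-2623/d(71, 22) + w(R, L(3))/Q = -2623/71 + (7*30*(-1 + 19*1))/(-2409) = -2623*1/71 + (7*30*(-1 + 19))*(-1/2409) = -2623/71 + (7*30*18)*(-1/2409) = -2623/71 + 3780*(-1/2409) = -2623/71 - 1260/803 = -2195729/57013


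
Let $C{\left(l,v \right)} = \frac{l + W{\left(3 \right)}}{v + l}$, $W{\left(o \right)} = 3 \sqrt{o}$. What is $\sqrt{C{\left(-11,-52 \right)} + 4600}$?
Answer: $\frac{\sqrt{2028677 - 21 \sqrt{3}}}{21} \approx 67.824$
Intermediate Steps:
$C{\left(l,v \right)} = \frac{l + 3 \sqrt{3}}{l + v}$ ($C{\left(l,v \right)} = \frac{l + 3 \sqrt{3}}{v + l} = \frac{l + 3 \sqrt{3}}{l + v}$)
$\sqrt{C{\left(-11,-52 \right)} + 4600} = \sqrt{\frac{-11 + 3 \sqrt{3}}{-11 - 52} + 4600} = \sqrt{\frac{-11 + 3 \sqrt{3}}{-63} + 4600} = \sqrt{- \frac{-11 + 3 \sqrt{3}}{63} + 4600} = \sqrt{\left(\frac{11}{63} - \frac{\sqrt{3}}{21}\right) + 4600} = \sqrt{\frac{289811}{63} - \frac{\sqrt{3}}{21}}$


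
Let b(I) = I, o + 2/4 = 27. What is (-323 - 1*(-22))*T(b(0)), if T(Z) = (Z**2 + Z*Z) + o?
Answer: -15953/2 ≈ -7976.5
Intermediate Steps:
o = 53/2 (o = -1/2 + 27 = 53/2 ≈ 26.500)
T(Z) = 53/2 + 2*Z**2 (T(Z) = (Z**2 + Z*Z) + 53/2 = (Z**2 + Z**2) + 53/2 = 2*Z**2 + 53/2 = 53/2 + 2*Z**2)
(-323 - 1*(-22))*T(b(0)) = (-323 - 1*(-22))*(53/2 + 2*0**2) = (-323 + 22)*(53/2 + 2*0) = -301*(53/2 + 0) = -301*53/2 = -15953/2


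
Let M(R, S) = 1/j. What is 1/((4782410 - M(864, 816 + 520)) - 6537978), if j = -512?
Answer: -512/898850815 ≈ -5.6962e-7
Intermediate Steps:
M(R, S) = -1/512 (M(R, S) = 1/(-512) = -1/512)
1/((4782410 - M(864, 816 + 520)) - 6537978) = 1/((4782410 - 1*(-1/512)) - 6537978) = 1/((4782410 + 1/512) - 6537978) = 1/(2448593921/512 - 6537978) = 1/(-898850815/512) = -512/898850815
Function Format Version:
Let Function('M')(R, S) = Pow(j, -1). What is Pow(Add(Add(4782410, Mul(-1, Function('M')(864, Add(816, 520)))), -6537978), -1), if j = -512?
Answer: Rational(-512, 898850815) ≈ -5.6962e-7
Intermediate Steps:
Function('M')(R, S) = Rational(-1, 512) (Function('M')(R, S) = Pow(-512, -1) = Rational(-1, 512))
Pow(Add(Add(4782410, Mul(-1, Function('M')(864, Add(816, 520)))), -6537978), -1) = Pow(Add(Add(4782410, Mul(-1, Rational(-1, 512))), -6537978), -1) = Pow(Add(Add(4782410, Rational(1, 512)), -6537978), -1) = Pow(Add(Rational(2448593921, 512), -6537978), -1) = Pow(Rational(-898850815, 512), -1) = Rational(-512, 898850815)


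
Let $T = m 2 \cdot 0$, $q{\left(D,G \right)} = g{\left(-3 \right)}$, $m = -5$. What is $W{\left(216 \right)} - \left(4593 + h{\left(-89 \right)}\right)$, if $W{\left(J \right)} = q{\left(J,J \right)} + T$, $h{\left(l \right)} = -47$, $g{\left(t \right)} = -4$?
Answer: $-4550$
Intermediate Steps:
$q{\left(D,G \right)} = -4$
$T = 0$ ($T = \left(-5\right) 2 \cdot 0 = \left(-10\right) 0 = 0$)
$W{\left(J \right)} = -4$ ($W{\left(J \right)} = -4 + 0 = -4$)
$W{\left(216 \right)} - \left(4593 + h{\left(-89 \right)}\right) = -4 - \left(4593 - 47\right) = -4 - 4546 = -4550$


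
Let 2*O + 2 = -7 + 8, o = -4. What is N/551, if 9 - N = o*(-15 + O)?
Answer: -53/551 ≈ -0.096189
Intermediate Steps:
O = -½ (O = -1 + (-7 + 8)/2 = -1 + (½)*1 = -1 + ½ = -½ ≈ -0.50000)
N = -53 (N = 9 - (-4)*(-15 - ½) = 9 - (-4)*(-31)/2 = 9 - 1*62 = 9 - 62 = -53)
N/551 = -53/551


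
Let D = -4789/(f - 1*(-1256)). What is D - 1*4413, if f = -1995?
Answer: -3256418/739 ≈ -4406.5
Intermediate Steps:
D = 4789/739 (D = -4789/(-1995 - 1*(-1256)) = -4789/(-1995 + 1256) = -4789/(-739) = -4789*(-1/739) = 4789/739 ≈ 6.4804)
D - 1*4413 = 4789/739 - 1*4413 = 4789/739 - 4413 = -3256418/739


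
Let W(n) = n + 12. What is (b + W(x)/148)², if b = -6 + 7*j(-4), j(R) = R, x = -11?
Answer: 25310961/21904 ≈ 1155.5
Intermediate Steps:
W(n) = 12 + n
b = -34 (b = -6 + 7*(-4) = -6 - 28 = -34)
(b + W(x)/148)² = (-34 + (12 - 11)/148)² = (-34 + 1*(1/148))² = (-34 + 1/148)² = (-5031/148)² = 25310961/21904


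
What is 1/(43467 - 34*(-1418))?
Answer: 1/91679 ≈ 1.0908e-5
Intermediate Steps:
1/(43467 - 34*(-1418)) = 1/(43467 + 48212) = 1/91679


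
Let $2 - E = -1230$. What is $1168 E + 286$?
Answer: $1439262$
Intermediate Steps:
$E = 1232$ ($E = 2 - -1230 = 2 + 1230 = 1232$)
$1168 E + 286 = 1168 \cdot 1232 + 286 = 1438976 + 286 = 1439262$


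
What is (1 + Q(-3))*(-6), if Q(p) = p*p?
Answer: -60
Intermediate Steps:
Q(p) = p**2
(1 + Q(-3))*(-6) = (1 + (-3)**2)*(-6) = (1 + 9)*(-6) = 10*(-6) = -60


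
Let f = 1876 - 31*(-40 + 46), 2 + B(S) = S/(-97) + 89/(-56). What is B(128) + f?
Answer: 9153415/5432 ≈ 1685.1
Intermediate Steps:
B(S) = -201/56 - S/97 (B(S) = -2 + (S/(-97) + 89/(-56)) = -2 + (S*(-1/97) + 89*(-1/56)) = -2 + (-S/97 - 89/56) = -2 + (-89/56 - S/97) = -201/56 - S/97)
f = 1690 (f = 1876 - 31*6 = 1876 - 1*186 = 1876 - 186 = 1690)
B(128) + f = (-201/56 - 1/97*128) + 1690 = (-201/56 - 128/97) + 1690 = -26665/5432 + 1690 = 9153415/5432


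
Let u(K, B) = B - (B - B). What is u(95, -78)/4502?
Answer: -39/2251 ≈ -0.017326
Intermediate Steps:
u(K, B) = B (u(K, B) = B - 1*0 = B + 0 = B)
u(95, -78)/4502 = -78/4502 = -78*1/4502 = -39/2251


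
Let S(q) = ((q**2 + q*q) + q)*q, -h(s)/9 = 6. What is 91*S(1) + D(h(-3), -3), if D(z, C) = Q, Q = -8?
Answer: 265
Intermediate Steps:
h(s) = -54 (h(s) = -9*6 = -54)
S(q) = q*(q + 2*q**2) (S(q) = ((q**2 + q**2) + q)*q = (2*q**2 + q)*q = (q + 2*q**2)*q = q*(q + 2*q**2))
D(z, C) = -8
91*S(1) + D(h(-3), -3) = 91*(1**2*(1 + 2*1)) - 8 = 91*(1*(1 + 2)) - 8 = 91*(1*3) - 8 = 91*3 - 8 = 273 - 8 = 265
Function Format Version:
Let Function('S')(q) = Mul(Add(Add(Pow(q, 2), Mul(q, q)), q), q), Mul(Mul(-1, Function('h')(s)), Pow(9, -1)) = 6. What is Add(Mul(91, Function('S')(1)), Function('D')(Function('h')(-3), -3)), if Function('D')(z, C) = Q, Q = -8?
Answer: 265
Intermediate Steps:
Function('h')(s) = -54 (Function('h')(s) = Mul(-9, 6) = -54)
Function('S')(q) = Mul(q, Add(q, Mul(2, Pow(q, 2)))) (Function('S')(q) = Mul(Add(Add(Pow(q, 2), Pow(q, 2)), q), q) = Mul(Add(Mul(2, Pow(q, 2)), q), q) = Mul(Add(q, Mul(2, Pow(q, 2))), q) = Mul(q, Add(q, Mul(2, Pow(q, 2)))))
Function('D')(z, C) = -8
Add(Mul(91, Function('S')(1)), Function('D')(Function('h')(-3), -3)) = Add(Mul(91, Mul(Pow(1, 2), Add(1, Mul(2, 1)))), -8) = Add(Mul(91, Mul(1, Add(1, 2))), -8) = Add(Mul(91, Mul(1, 3)), -8) = Add(Mul(91, 3), -8) = Add(273, -8) = 265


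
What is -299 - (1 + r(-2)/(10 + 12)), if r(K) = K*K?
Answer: -3302/11 ≈ -300.18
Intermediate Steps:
r(K) = K²
-299 - (1 + r(-2)/(10 + 12)) = -299 - (1 + (-2)²/(10 + 12)) = -299 - (1 + 4/22) = -299 - (1 + (1/22)*4) = -299 - (1 + 2/11) = -299 - 1*13/11 = -299 - 13/11 = -3302/11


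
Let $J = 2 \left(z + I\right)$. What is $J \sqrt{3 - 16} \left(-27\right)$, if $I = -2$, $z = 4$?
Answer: $- 108 i \sqrt{13} \approx - 389.4 i$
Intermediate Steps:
$J = 4$ ($J = 2 \left(4 - 2\right) = 2 \cdot 2 = 4$)
$J \sqrt{3 - 16} \left(-27\right) = 4 \sqrt{3 - 16} \left(-27\right) = 4 \sqrt{-13} \left(-27\right) = 4 i \sqrt{13} \left(-27\right) = - 108 i \sqrt{13}$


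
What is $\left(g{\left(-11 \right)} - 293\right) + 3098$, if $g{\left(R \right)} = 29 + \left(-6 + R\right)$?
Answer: $2817$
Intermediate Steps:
$g{\left(R \right)} = 23 + R$
$\left(g{\left(-11 \right)} - 293\right) + 3098 = \left(\left(23 - 11\right) - 293\right) + 3098 = \left(12 - 293\right) + 3098 = -281 + 3098 = 2817$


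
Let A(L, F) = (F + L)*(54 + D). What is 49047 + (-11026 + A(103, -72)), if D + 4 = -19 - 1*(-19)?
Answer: 39571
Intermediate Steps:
D = -4 (D = -4 + (-19 - 1*(-19)) = -4 + (-19 + 19) = -4 + 0 = -4)
A(L, F) = 50*F + 50*L (A(L, F) = (F + L)*(54 - 4) = (F + L)*50 = 50*F + 50*L)
49047 + (-11026 + A(103, -72)) = 49047 + (-11026 + (50*(-72) + 50*103)) = 49047 + (-11026 + (-3600 + 5150)) = 49047 + (-11026 + 1550) = 49047 - 9476 = 39571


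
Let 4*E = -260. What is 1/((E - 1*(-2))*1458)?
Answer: -1/91854 ≈ -1.0887e-5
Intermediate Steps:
E = -65 (E = (¼)*(-260) = -65)
1/((E - 1*(-2))*1458) = 1/((-65 - 1*(-2))*1458) = 1/((-65 + 2)*1458) = 1/(-63*1458) = 1/(-91854) = -1/91854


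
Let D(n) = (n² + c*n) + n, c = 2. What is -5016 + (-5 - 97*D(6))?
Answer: -10259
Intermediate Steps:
D(n) = n² + 3*n (D(n) = (n² + 2*n) + n = n² + 3*n)
-5016 + (-5 - 97*D(6)) = -5016 + (-5 - 582*(3 + 6)) = -5016 + (-5 - 582*9) = -5016 + (-5 - 97*54) = -5016 + (-5 - 5238) = -5016 - 5243 = -10259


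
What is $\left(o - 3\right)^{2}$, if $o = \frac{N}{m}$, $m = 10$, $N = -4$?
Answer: $\frac{289}{25} \approx 11.56$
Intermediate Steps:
$o = - \frac{2}{5}$ ($o = - \frac{4}{10} = \left(-4\right) \frac{1}{10} = - \frac{2}{5} \approx -0.4$)
$\left(o - 3\right)^{2} = \left(- \frac{2}{5} - 3\right)^{2} = \left(- \frac{17}{5}\right)^{2} = \frac{289}{25}$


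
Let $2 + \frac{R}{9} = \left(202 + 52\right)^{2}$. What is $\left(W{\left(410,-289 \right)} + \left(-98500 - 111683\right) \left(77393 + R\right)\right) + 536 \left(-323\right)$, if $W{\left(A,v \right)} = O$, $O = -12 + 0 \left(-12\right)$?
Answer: $-138304580617$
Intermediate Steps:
$R = 580626$ ($R = -18 + 9 \left(202 + 52\right)^{2} = -18 + 9 \cdot 254^{2} = -18 + 9 \cdot 64516 = -18 + 580644 = 580626$)
$O = -12$ ($O = -12 + 0 = -12$)
$W{\left(A,v \right)} = -12$
$\left(W{\left(410,-289 \right)} + \left(-98500 - 111683\right) \left(77393 + R\right)\right) + 536 \left(-323\right) = \left(-12 + \left(-98500 - 111683\right) \left(77393 + 580626\right)\right) + 536 \left(-323\right) = \left(-12 - 138304407477\right) - 173128 = -138304407489 - 173128 = -138304580617$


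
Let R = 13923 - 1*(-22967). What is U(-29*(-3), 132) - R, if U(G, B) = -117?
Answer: -37007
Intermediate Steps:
R = 36890 (R = 13923 + 22967 = 36890)
U(-29*(-3), 132) - R = -117 - 1*36890 = -117 - 36890 = -37007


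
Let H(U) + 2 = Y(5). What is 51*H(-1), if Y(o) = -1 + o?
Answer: 102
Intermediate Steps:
H(U) = 2 (H(U) = -2 + (-1 + 5) = -2 + 4 = 2)
51*H(-1) = 51*2 = 102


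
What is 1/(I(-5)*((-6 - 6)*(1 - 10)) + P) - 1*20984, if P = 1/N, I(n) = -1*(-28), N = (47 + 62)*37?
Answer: -255916516279/12195793 ≈ -20984.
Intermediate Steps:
N = 4033 (N = 109*37 = 4033)
I(n) = 28
P = 1/4033 ≈ 0.00024795
1/(I(-5)*((-6 - 6)*(1 - 10)) + P) - 1*20984 = 1/(28*((-6 - 6)*(1 - 10)) + 1/4033) - 1*20984 = 1/(28*(-12*(-9)) + 1/4033) - 20984 = 1/(28*108 + 1/4033) - 20984 = 1/(3024 + 1/4033) - 20984 = 1/(12195793/4033) - 20984 = 4033/12195793 - 20984 = -255916516279/12195793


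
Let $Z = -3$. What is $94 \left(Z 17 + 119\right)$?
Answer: $6392$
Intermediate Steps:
$94 \left(Z 17 + 119\right) = 94 \left(\left(-3\right) 17 + 119\right) = 94 \left(-51 + 119\right) = 94 \cdot 68 = 6392$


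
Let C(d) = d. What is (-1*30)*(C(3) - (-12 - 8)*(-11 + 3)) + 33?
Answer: 4743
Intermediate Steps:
(-1*30)*(C(3) - (-12 - 8)*(-11 + 3)) + 33 = (-1*30)*(3 - (-12 - 8)*(-11 + 3)) + 33 = -30*(3 - (-20)*(-8)) + 33 = -30*(3 - 1*160) + 33 = -30*(3 - 160) + 33 = -30*(-157) + 33 = 4710 + 33 = 4743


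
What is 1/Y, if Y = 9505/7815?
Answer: 1563/1901 ≈ 0.82220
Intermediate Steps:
Y = 1901/1563 (Y = 9505*(1/7815) = 1901/1563 ≈ 1.2163)
1/Y = 1/(1901/1563) = 1563/1901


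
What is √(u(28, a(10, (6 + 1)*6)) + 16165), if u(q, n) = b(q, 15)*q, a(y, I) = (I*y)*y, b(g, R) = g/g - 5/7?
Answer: 3*√1797 ≈ 127.17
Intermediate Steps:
b(g, R) = 2/7 (b(g, R) = 1 - 5*⅐ = 1 - 5/7 = 2/7)
a(y, I) = I*y²
u(q, n) = 2*q/7
√(u(28, a(10, (6 + 1)*6)) + 16165) = √((2/7)*28 + 16165) = √(8 + 16165) = √16173 = 3*√1797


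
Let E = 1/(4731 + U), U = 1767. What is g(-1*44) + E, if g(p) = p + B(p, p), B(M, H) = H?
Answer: -571823/6498 ≈ -88.000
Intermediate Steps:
g(p) = 2*p (g(p) = p + p = 2*p)
E = 1/6498 (E = 1/(4731 + 1767) = 1/6498 ≈ 0.00015389)
g(-1*44) + E = 2*(-1*44) + 1/6498 = 2*(-44) + 1/6498 = -88 + 1/6498 = -571823/6498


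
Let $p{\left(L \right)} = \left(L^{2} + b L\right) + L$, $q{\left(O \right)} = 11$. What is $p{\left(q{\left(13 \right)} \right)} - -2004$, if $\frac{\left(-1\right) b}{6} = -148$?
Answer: $11904$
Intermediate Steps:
$b = 888$ ($b = \left(-6\right) \left(-148\right) = 888$)
$p{\left(L \right)} = L^{2} + 889 L$ ($p{\left(L \right)} = \left(L^{2} + 888 L\right) + L = L^{2} + 889 L$)
$p{\left(q{\left(13 \right)} \right)} - -2004 = 11 \left(889 + 11\right) - -2004 = 11 \cdot 900 + \left(2052 - 48\right) = 9900 + 2004 = 11904$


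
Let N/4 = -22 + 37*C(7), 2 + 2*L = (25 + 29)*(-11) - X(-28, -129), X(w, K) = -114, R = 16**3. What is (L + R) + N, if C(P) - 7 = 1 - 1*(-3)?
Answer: 5395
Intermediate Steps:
C(P) = 11 (C(P) = 7 + (1 - 1*(-3)) = 7 + (1 + 3) = 7 + 4 = 11)
R = 4096
L = -241 (L = -1 + ((25 + 29)*(-11) - 1*(-114))/2 = -1 + (54*(-11) + 114)/2 = -1 + (-594 + 114)/2 = -1 + (1/2)*(-480) = -1 - 240 = -241)
N = 1540 (N = 4*(-22 + 37*11) = 4*(-22 + 407) = 4*385 = 1540)
(L + R) + N = (-241 + 4096) + 1540 = 3855 + 1540 = 5395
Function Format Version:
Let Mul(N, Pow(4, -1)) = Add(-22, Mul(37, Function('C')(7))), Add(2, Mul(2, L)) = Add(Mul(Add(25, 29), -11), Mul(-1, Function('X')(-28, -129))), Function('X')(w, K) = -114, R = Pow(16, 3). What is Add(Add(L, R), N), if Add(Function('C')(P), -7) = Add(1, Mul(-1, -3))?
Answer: 5395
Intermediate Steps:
Function('C')(P) = 11 (Function('C')(P) = Add(7, Add(1, Mul(-1, -3))) = Add(7, Add(1, 3)) = Add(7, 4) = 11)
R = 4096
L = -241 (L = Add(-1, Mul(Rational(1, 2), Add(Mul(Add(25, 29), -11), Mul(-1, -114)))) = Add(-1, Mul(Rational(1, 2), Add(Mul(54, -11), 114))) = Add(-1, Mul(Rational(1, 2), Add(-594, 114))) = Add(-1, Mul(Rational(1, 2), -480)) = Add(-1, -240) = -241)
N = 1540 (N = Mul(4, Add(-22, Mul(37, 11))) = Mul(4, Add(-22, 407)) = Mul(4, 385) = 1540)
Add(Add(L, R), N) = Add(Add(-241, 4096), 1540) = Add(3855, 1540) = 5395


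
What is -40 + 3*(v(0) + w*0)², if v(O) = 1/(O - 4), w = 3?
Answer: -637/16 ≈ -39.813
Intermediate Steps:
v(O) = 1/(-4 + O)
-40 + 3*(v(0) + w*0)² = -40 + 3*(1/(-4 + 0) + 3*0)² = -40 + 3*(1/(-4) + 0)² = -40 + 3*(-¼ + 0)² = -40 + 3*(-¼)² = -40 + 3*(1/16) = -40 + 3/16 = -637/16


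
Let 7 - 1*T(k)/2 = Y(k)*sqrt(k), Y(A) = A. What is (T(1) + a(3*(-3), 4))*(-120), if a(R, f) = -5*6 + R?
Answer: 3240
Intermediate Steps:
a(R, f) = -30 + R
T(k) = 14 - 2*k**(3/2) (T(k) = 14 - 2*k*sqrt(k) = 14 - 2*k**(3/2))
(T(1) + a(3*(-3), 4))*(-120) = ((14 - 2*1**(3/2)) + (-30 + 3*(-3)))*(-120) = ((14 - 2*1) + (-30 - 9))*(-120) = ((14 - 2) - 39)*(-120) = (12 - 39)*(-120) = -27*(-120) = 3240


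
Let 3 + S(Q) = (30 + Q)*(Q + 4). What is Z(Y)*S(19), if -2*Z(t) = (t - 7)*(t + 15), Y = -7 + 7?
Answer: 59010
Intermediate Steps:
S(Q) = -3 + (4 + Q)*(30 + Q) (S(Q) = -3 + (30 + Q)*(Q + 4) = -3 + (30 + Q)*(4 + Q) = -3 + (4 + Q)*(30 + Q))
Y = 0
Z(t) = -(-7 + t)*(15 + t)/2 (Z(t) = -(t - 7)*(t + 15)/2 = -(-7 + t)*(15 + t)/2)
Z(Y)*S(19) = (105/2 - 4*0 - ½*0²)*(117 + 19² + 34*19) = (105/2 + 0 - ½*0)*(117 + 361 + 646) = (105/2 + 0 + 0)*1124 = (105/2)*1124 = 59010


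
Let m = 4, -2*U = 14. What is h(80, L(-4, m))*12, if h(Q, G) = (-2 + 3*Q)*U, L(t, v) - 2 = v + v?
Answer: -19992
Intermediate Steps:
U = -7 (U = -½*14 = -7)
L(t, v) = 2 + 2*v (L(t, v) = 2 + (v + v) = 2 + 2*v)
h(Q, G) = 14 - 21*Q (h(Q, G) = (-2 + 3*Q)*(-7) = 14 - 21*Q)
h(80, L(-4, m))*12 = (14 - 21*80)*12 = (14 - 1680)*12 = -1666*12 = -19992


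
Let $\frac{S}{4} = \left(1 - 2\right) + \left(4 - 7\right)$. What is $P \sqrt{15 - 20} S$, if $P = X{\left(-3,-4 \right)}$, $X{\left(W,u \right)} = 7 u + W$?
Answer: $496 i \sqrt{5} \approx 1109.1 i$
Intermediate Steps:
$X{\left(W,u \right)} = W + 7 u$
$P = -31$ ($P = -3 + 7 \left(-4\right) = -3 - 28 = -31$)
$S = -16$ ($S = 4 \left(\left(1 - 2\right) + \left(4 - 7\right)\right) = 4 \left(-1 - 3\right) = 4 \left(-4\right) = -16$)
$P \sqrt{15 - 20} S = - 31 \sqrt{15 - 20} \left(-16\right) = - 31 \sqrt{-5} \left(-16\right) = - 31 i \sqrt{5} \left(-16\right) = 496 i \sqrt{5}$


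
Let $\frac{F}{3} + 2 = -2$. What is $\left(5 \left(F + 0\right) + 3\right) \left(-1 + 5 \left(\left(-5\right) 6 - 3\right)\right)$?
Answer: $9462$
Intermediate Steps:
$F = -12$ ($F = -6 + 3 \left(-2\right) = -6 - 6 = -12$)
$\left(5 \left(F + 0\right) + 3\right) \left(-1 + 5 \left(\left(-5\right) 6 - 3\right)\right) = \left(5 \left(-12 + 0\right) + 3\right) \left(-1 + 5 \left(\left(-5\right) 6 - 3\right)\right) = \left(5 \left(-12\right) + 3\right) \left(-1 + 5 \left(-30 - 3\right)\right) = \left(-60 + 3\right) \left(-1 + 5 \left(-33\right)\right) = - 57 \left(-1 - 165\right) = \left(-57\right) \left(-166\right) = 9462$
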